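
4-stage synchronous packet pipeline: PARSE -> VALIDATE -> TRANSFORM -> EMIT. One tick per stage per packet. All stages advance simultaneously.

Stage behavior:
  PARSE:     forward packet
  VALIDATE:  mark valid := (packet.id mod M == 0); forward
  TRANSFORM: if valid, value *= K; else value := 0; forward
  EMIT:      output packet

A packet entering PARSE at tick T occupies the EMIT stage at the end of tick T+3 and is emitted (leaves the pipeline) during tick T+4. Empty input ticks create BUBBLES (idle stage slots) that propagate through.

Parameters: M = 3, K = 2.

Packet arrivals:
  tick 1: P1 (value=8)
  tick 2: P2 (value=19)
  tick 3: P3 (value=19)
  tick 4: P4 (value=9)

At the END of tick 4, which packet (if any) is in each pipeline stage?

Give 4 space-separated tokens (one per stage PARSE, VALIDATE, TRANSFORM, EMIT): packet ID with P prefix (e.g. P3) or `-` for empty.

Answer: P4 P3 P2 P1

Derivation:
Tick 1: [PARSE:P1(v=8,ok=F), VALIDATE:-, TRANSFORM:-, EMIT:-] out:-; in:P1
Tick 2: [PARSE:P2(v=19,ok=F), VALIDATE:P1(v=8,ok=F), TRANSFORM:-, EMIT:-] out:-; in:P2
Tick 3: [PARSE:P3(v=19,ok=F), VALIDATE:P2(v=19,ok=F), TRANSFORM:P1(v=0,ok=F), EMIT:-] out:-; in:P3
Tick 4: [PARSE:P4(v=9,ok=F), VALIDATE:P3(v=19,ok=T), TRANSFORM:P2(v=0,ok=F), EMIT:P1(v=0,ok=F)] out:-; in:P4
At end of tick 4: ['P4', 'P3', 'P2', 'P1']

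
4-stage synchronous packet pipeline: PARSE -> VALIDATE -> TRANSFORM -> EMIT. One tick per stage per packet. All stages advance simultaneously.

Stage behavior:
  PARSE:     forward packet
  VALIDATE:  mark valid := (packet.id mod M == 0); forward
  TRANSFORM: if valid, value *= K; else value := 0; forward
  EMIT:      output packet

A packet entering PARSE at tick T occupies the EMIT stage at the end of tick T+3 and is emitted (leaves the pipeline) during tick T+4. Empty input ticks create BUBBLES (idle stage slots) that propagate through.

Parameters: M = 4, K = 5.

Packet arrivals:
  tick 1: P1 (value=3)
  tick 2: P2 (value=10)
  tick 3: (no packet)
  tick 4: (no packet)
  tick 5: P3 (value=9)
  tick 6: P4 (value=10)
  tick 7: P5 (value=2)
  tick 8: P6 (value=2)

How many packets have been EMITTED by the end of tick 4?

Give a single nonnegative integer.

Tick 1: [PARSE:P1(v=3,ok=F), VALIDATE:-, TRANSFORM:-, EMIT:-] out:-; in:P1
Tick 2: [PARSE:P2(v=10,ok=F), VALIDATE:P1(v=3,ok=F), TRANSFORM:-, EMIT:-] out:-; in:P2
Tick 3: [PARSE:-, VALIDATE:P2(v=10,ok=F), TRANSFORM:P1(v=0,ok=F), EMIT:-] out:-; in:-
Tick 4: [PARSE:-, VALIDATE:-, TRANSFORM:P2(v=0,ok=F), EMIT:P1(v=0,ok=F)] out:-; in:-
Emitted by tick 4: []

Answer: 0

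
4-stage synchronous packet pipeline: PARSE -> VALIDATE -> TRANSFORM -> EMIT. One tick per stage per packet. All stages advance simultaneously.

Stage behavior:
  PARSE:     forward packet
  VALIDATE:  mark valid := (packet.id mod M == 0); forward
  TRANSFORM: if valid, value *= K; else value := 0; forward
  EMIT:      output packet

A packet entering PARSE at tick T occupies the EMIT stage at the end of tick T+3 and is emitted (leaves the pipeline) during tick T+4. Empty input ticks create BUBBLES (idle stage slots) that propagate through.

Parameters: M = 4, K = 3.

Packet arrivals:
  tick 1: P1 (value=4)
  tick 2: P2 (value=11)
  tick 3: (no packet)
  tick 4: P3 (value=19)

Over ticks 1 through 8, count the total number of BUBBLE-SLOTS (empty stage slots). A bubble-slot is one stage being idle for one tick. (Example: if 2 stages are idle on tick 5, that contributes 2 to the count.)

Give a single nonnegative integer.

Tick 1: [PARSE:P1(v=4,ok=F), VALIDATE:-, TRANSFORM:-, EMIT:-] out:-; bubbles=3
Tick 2: [PARSE:P2(v=11,ok=F), VALIDATE:P1(v=4,ok=F), TRANSFORM:-, EMIT:-] out:-; bubbles=2
Tick 3: [PARSE:-, VALIDATE:P2(v=11,ok=F), TRANSFORM:P1(v=0,ok=F), EMIT:-] out:-; bubbles=2
Tick 4: [PARSE:P3(v=19,ok=F), VALIDATE:-, TRANSFORM:P2(v=0,ok=F), EMIT:P1(v=0,ok=F)] out:-; bubbles=1
Tick 5: [PARSE:-, VALIDATE:P3(v=19,ok=F), TRANSFORM:-, EMIT:P2(v=0,ok=F)] out:P1(v=0); bubbles=2
Tick 6: [PARSE:-, VALIDATE:-, TRANSFORM:P3(v=0,ok=F), EMIT:-] out:P2(v=0); bubbles=3
Tick 7: [PARSE:-, VALIDATE:-, TRANSFORM:-, EMIT:P3(v=0,ok=F)] out:-; bubbles=3
Tick 8: [PARSE:-, VALIDATE:-, TRANSFORM:-, EMIT:-] out:P3(v=0); bubbles=4
Total bubble-slots: 20

Answer: 20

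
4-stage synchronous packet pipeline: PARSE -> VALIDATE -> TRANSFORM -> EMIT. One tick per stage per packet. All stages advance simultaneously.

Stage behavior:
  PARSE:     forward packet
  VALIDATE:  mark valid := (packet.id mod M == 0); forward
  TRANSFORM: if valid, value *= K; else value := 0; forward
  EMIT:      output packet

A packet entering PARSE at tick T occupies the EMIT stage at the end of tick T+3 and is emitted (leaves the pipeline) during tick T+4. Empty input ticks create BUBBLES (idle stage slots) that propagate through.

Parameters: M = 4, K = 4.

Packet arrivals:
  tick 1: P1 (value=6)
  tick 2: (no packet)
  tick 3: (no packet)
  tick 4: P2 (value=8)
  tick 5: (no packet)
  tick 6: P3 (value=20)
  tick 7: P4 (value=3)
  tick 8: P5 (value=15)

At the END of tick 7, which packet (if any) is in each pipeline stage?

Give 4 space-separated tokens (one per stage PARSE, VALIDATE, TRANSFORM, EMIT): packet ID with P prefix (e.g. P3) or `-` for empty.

Answer: P4 P3 - P2

Derivation:
Tick 1: [PARSE:P1(v=6,ok=F), VALIDATE:-, TRANSFORM:-, EMIT:-] out:-; in:P1
Tick 2: [PARSE:-, VALIDATE:P1(v=6,ok=F), TRANSFORM:-, EMIT:-] out:-; in:-
Tick 3: [PARSE:-, VALIDATE:-, TRANSFORM:P1(v=0,ok=F), EMIT:-] out:-; in:-
Tick 4: [PARSE:P2(v=8,ok=F), VALIDATE:-, TRANSFORM:-, EMIT:P1(v=0,ok=F)] out:-; in:P2
Tick 5: [PARSE:-, VALIDATE:P2(v=8,ok=F), TRANSFORM:-, EMIT:-] out:P1(v=0); in:-
Tick 6: [PARSE:P3(v=20,ok=F), VALIDATE:-, TRANSFORM:P2(v=0,ok=F), EMIT:-] out:-; in:P3
Tick 7: [PARSE:P4(v=3,ok=F), VALIDATE:P3(v=20,ok=F), TRANSFORM:-, EMIT:P2(v=0,ok=F)] out:-; in:P4
At end of tick 7: ['P4', 'P3', '-', 'P2']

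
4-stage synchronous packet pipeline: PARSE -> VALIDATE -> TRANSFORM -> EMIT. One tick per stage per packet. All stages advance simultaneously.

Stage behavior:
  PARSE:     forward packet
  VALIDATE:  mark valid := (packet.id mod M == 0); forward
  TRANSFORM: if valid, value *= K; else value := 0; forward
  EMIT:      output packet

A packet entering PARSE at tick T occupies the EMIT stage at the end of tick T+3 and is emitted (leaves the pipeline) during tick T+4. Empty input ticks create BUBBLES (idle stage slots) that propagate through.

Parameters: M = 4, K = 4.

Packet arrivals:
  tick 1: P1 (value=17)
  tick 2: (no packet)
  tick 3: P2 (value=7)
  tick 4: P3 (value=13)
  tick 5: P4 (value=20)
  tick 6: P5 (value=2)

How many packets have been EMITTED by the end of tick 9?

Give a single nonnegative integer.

Tick 1: [PARSE:P1(v=17,ok=F), VALIDATE:-, TRANSFORM:-, EMIT:-] out:-; in:P1
Tick 2: [PARSE:-, VALIDATE:P1(v=17,ok=F), TRANSFORM:-, EMIT:-] out:-; in:-
Tick 3: [PARSE:P2(v=7,ok=F), VALIDATE:-, TRANSFORM:P1(v=0,ok=F), EMIT:-] out:-; in:P2
Tick 4: [PARSE:P3(v=13,ok=F), VALIDATE:P2(v=7,ok=F), TRANSFORM:-, EMIT:P1(v=0,ok=F)] out:-; in:P3
Tick 5: [PARSE:P4(v=20,ok=F), VALIDATE:P3(v=13,ok=F), TRANSFORM:P2(v=0,ok=F), EMIT:-] out:P1(v=0); in:P4
Tick 6: [PARSE:P5(v=2,ok=F), VALIDATE:P4(v=20,ok=T), TRANSFORM:P3(v=0,ok=F), EMIT:P2(v=0,ok=F)] out:-; in:P5
Tick 7: [PARSE:-, VALIDATE:P5(v=2,ok=F), TRANSFORM:P4(v=80,ok=T), EMIT:P3(v=0,ok=F)] out:P2(v=0); in:-
Tick 8: [PARSE:-, VALIDATE:-, TRANSFORM:P5(v=0,ok=F), EMIT:P4(v=80,ok=T)] out:P3(v=0); in:-
Tick 9: [PARSE:-, VALIDATE:-, TRANSFORM:-, EMIT:P5(v=0,ok=F)] out:P4(v=80); in:-
Emitted by tick 9: ['P1', 'P2', 'P3', 'P4']

Answer: 4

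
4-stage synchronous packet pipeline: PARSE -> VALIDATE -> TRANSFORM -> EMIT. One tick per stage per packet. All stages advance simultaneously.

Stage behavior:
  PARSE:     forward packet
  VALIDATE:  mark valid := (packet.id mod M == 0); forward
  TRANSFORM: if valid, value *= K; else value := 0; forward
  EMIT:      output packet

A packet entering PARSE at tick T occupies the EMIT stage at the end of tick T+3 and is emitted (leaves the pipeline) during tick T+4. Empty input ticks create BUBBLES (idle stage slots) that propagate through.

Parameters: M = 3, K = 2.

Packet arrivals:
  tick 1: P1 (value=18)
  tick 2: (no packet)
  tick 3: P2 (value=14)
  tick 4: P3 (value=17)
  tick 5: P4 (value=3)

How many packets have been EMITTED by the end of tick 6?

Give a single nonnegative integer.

Tick 1: [PARSE:P1(v=18,ok=F), VALIDATE:-, TRANSFORM:-, EMIT:-] out:-; in:P1
Tick 2: [PARSE:-, VALIDATE:P1(v=18,ok=F), TRANSFORM:-, EMIT:-] out:-; in:-
Tick 3: [PARSE:P2(v=14,ok=F), VALIDATE:-, TRANSFORM:P1(v=0,ok=F), EMIT:-] out:-; in:P2
Tick 4: [PARSE:P3(v=17,ok=F), VALIDATE:P2(v=14,ok=F), TRANSFORM:-, EMIT:P1(v=0,ok=F)] out:-; in:P3
Tick 5: [PARSE:P4(v=3,ok=F), VALIDATE:P3(v=17,ok=T), TRANSFORM:P2(v=0,ok=F), EMIT:-] out:P1(v=0); in:P4
Tick 6: [PARSE:-, VALIDATE:P4(v=3,ok=F), TRANSFORM:P3(v=34,ok=T), EMIT:P2(v=0,ok=F)] out:-; in:-
Emitted by tick 6: ['P1']

Answer: 1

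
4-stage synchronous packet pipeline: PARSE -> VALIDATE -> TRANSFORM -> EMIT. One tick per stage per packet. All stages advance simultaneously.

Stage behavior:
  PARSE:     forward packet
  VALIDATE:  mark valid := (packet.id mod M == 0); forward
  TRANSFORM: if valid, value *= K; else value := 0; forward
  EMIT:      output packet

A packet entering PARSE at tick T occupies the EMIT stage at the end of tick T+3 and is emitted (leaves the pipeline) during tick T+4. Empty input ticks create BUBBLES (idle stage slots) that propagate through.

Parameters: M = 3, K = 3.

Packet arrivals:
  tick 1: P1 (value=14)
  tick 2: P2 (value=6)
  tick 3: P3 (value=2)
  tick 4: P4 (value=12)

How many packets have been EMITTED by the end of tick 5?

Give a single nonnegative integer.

Tick 1: [PARSE:P1(v=14,ok=F), VALIDATE:-, TRANSFORM:-, EMIT:-] out:-; in:P1
Tick 2: [PARSE:P2(v=6,ok=F), VALIDATE:P1(v=14,ok=F), TRANSFORM:-, EMIT:-] out:-; in:P2
Tick 3: [PARSE:P3(v=2,ok=F), VALIDATE:P2(v=6,ok=F), TRANSFORM:P1(v=0,ok=F), EMIT:-] out:-; in:P3
Tick 4: [PARSE:P4(v=12,ok=F), VALIDATE:P3(v=2,ok=T), TRANSFORM:P2(v=0,ok=F), EMIT:P1(v=0,ok=F)] out:-; in:P4
Tick 5: [PARSE:-, VALIDATE:P4(v=12,ok=F), TRANSFORM:P3(v=6,ok=T), EMIT:P2(v=0,ok=F)] out:P1(v=0); in:-
Emitted by tick 5: ['P1']

Answer: 1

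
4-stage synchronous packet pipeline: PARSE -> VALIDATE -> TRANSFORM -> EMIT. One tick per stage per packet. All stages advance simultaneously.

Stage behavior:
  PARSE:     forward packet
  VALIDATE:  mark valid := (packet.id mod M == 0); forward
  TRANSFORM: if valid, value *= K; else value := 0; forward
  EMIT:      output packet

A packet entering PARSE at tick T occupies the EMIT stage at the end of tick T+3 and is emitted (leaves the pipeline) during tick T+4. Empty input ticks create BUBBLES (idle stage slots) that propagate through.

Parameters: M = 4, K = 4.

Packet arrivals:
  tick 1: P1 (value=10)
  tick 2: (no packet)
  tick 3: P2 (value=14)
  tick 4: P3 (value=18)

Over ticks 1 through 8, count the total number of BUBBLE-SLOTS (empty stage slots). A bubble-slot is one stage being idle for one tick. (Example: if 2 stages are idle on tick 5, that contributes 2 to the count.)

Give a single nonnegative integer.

Answer: 20

Derivation:
Tick 1: [PARSE:P1(v=10,ok=F), VALIDATE:-, TRANSFORM:-, EMIT:-] out:-; bubbles=3
Tick 2: [PARSE:-, VALIDATE:P1(v=10,ok=F), TRANSFORM:-, EMIT:-] out:-; bubbles=3
Tick 3: [PARSE:P2(v=14,ok=F), VALIDATE:-, TRANSFORM:P1(v=0,ok=F), EMIT:-] out:-; bubbles=2
Tick 4: [PARSE:P3(v=18,ok=F), VALIDATE:P2(v=14,ok=F), TRANSFORM:-, EMIT:P1(v=0,ok=F)] out:-; bubbles=1
Tick 5: [PARSE:-, VALIDATE:P3(v=18,ok=F), TRANSFORM:P2(v=0,ok=F), EMIT:-] out:P1(v=0); bubbles=2
Tick 6: [PARSE:-, VALIDATE:-, TRANSFORM:P3(v=0,ok=F), EMIT:P2(v=0,ok=F)] out:-; bubbles=2
Tick 7: [PARSE:-, VALIDATE:-, TRANSFORM:-, EMIT:P3(v=0,ok=F)] out:P2(v=0); bubbles=3
Tick 8: [PARSE:-, VALIDATE:-, TRANSFORM:-, EMIT:-] out:P3(v=0); bubbles=4
Total bubble-slots: 20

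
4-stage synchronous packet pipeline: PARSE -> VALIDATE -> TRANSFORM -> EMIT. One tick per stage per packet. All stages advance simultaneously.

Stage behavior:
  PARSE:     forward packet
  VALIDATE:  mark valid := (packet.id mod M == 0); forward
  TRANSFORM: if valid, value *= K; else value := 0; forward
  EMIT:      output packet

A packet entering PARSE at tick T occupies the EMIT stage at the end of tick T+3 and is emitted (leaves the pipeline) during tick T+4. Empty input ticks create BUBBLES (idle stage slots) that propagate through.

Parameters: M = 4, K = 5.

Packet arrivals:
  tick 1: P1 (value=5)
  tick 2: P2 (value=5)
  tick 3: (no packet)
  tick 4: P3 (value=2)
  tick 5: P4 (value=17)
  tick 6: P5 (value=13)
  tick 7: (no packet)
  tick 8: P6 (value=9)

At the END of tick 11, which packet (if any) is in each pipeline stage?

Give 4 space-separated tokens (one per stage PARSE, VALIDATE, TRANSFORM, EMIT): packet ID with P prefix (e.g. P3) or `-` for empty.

Tick 1: [PARSE:P1(v=5,ok=F), VALIDATE:-, TRANSFORM:-, EMIT:-] out:-; in:P1
Tick 2: [PARSE:P2(v=5,ok=F), VALIDATE:P1(v=5,ok=F), TRANSFORM:-, EMIT:-] out:-; in:P2
Tick 3: [PARSE:-, VALIDATE:P2(v=5,ok=F), TRANSFORM:P1(v=0,ok=F), EMIT:-] out:-; in:-
Tick 4: [PARSE:P3(v=2,ok=F), VALIDATE:-, TRANSFORM:P2(v=0,ok=F), EMIT:P1(v=0,ok=F)] out:-; in:P3
Tick 5: [PARSE:P4(v=17,ok=F), VALIDATE:P3(v=2,ok=F), TRANSFORM:-, EMIT:P2(v=0,ok=F)] out:P1(v=0); in:P4
Tick 6: [PARSE:P5(v=13,ok=F), VALIDATE:P4(v=17,ok=T), TRANSFORM:P3(v=0,ok=F), EMIT:-] out:P2(v=0); in:P5
Tick 7: [PARSE:-, VALIDATE:P5(v=13,ok=F), TRANSFORM:P4(v=85,ok=T), EMIT:P3(v=0,ok=F)] out:-; in:-
Tick 8: [PARSE:P6(v=9,ok=F), VALIDATE:-, TRANSFORM:P5(v=0,ok=F), EMIT:P4(v=85,ok=T)] out:P3(v=0); in:P6
Tick 9: [PARSE:-, VALIDATE:P6(v=9,ok=F), TRANSFORM:-, EMIT:P5(v=0,ok=F)] out:P4(v=85); in:-
Tick 10: [PARSE:-, VALIDATE:-, TRANSFORM:P6(v=0,ok=F), EMIT:-] out:P5(v=0); in:-
Tick 11: [PARSE:-, VALIDATE:-, TRANSFORM:-, EMIT:P6(v=0,ok=F)] out:-; in:-
At end of tick 11: ['-', '-', '-', 'P6']

Answer: - - - P6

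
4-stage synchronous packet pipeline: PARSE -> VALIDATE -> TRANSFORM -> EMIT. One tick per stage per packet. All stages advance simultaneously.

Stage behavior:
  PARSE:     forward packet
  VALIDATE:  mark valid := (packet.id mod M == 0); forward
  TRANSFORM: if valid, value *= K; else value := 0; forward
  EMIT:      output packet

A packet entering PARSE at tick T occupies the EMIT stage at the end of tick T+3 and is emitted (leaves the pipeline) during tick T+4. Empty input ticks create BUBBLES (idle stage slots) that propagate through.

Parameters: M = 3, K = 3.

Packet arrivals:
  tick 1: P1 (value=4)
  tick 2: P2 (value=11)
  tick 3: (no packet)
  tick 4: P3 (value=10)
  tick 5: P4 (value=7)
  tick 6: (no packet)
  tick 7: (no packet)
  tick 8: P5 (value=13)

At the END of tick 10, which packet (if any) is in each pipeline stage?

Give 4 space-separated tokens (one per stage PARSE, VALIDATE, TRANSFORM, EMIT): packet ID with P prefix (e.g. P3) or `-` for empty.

Tick 1: [PARSE:P1(v=4,ok=F), VALIDATE:-, TRANSFORM:-, EMIT:-] out:-; in:P1
Tick 2: [PARSE:P2(v=11,ok=F), VALIDATE:P1(v=4,ok=F), TRANSFORM:-, EMIT:-] out:-; in:P2
Tick 3: [PARSE:-, VALIDATE:P2(v=11,ok=F), TRANSFORM:P1(v=0,ok=F), EMIT:-] out:-; in:-
Tick 4: [PARSE:P3(v=10,ok=F), VALIDATE:-, TRANSFORM:P2(v=0,ok=F), EMIT:P1(v=0,ok=F)] out:-; in:P3
Tick 5: [PARSE:P4(v=7,ok=F), VALIDATE:P3(v=10,ok=T), TRANSFORM:-, EMIT:P2(v=0,ok=F)] out:P1(v=0); in:P4
Tick 6: [PARSE:-, VALIDATE:P4(v=7,ok=F), TRANSFORM:P3(v=30,ok=T), EMIT:-] out:P2(v=0); in:-
Tick 7: [PARSE:-, VALIDATE:-, TRANSFORM:P4(v=0,ok=F), EMIT:P3(v=30,ok=T)] out:-; in:-
Tick 8: [PARSE:P5(v=13,ok=F), VALIDATE:-, TRANSFORM:-, EMIT:P4(v=0,ok=F)] out:P3(v=30); in:P5
Tick 9: [PARSE:-, VALIDATE:P5(v=13,ok=F), TRANSFORM:-, EMIT:-] out:P4(v=0); in:-
Tick 10: [PARSE:-, VALIDATE:-, TRANSFORM:P5(v=0,ok=F), EMIT:-] out:-; in:-
At end of tick 10: ['-', '-', 'P5', '-']

Answer: - - P5 -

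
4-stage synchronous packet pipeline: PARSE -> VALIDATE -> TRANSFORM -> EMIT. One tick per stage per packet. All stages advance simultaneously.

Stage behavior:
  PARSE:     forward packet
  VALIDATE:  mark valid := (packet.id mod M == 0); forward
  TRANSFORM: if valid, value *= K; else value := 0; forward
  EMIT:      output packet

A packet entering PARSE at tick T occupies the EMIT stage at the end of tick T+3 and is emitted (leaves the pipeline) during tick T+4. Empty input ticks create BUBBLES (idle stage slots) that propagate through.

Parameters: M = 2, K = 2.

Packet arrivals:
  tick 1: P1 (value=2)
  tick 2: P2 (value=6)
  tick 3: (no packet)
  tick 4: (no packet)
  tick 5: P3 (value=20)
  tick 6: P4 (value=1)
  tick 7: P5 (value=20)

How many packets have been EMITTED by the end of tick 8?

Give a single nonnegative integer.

Answer: 2

Derivation:
Tick 1: [PARSE:P1(v=2,ok=F), VALIDATE:-, TRANSFORM:-, EMIT:-] out:-; in:P1
Tick 2: [PARSE:P2(v=6,ok=F), VALIDATE:P1(v=2,ok=F), TRANSFORM:-, EMIT:-] out:-; in:P2
Tick 3: [PARSE:-, VALIDATE:P2(v=6,ok=T), TRANSFORM:P1(v=0,ok=F), EMIT:-] out:-; in:-
Tick 4: [PARSE:-, VALIDATE:-, TRANSFORM:P2(v=12,ok=T), EMIT:P1(v=0,ok=F)] out:-; in:-
Tick 5: [PARSE:P3(v=20,ok=F), VALIDATE:-, TRANSFORM:-, EMIT:P2(v=12,ok=T)] out:P1(v=0); in:P3
Tick 6: [PARSE:P4(v=1,ok=F), VALIDATE:P3(v=20,ok=F), TRANSFORM:-, EMIT:-] out:P2(v=12); in:P4
Tick 7: [PARSE:P5(v=20,ok=F), VALIDATE:P4(v=1,ok=T), TRANSFORM:P3(v=0,ok=F), EMIT:-] out:-; in:P5
Tick 8: [PARSE:-, VALIDATE:P5(v=20,ok=F), TRANSFORM:P4(v=2,ok=T), EMIT:P3(v=0,ok=F)] out:-; in:-
Emitted by tick 8: ['P1', 'P2']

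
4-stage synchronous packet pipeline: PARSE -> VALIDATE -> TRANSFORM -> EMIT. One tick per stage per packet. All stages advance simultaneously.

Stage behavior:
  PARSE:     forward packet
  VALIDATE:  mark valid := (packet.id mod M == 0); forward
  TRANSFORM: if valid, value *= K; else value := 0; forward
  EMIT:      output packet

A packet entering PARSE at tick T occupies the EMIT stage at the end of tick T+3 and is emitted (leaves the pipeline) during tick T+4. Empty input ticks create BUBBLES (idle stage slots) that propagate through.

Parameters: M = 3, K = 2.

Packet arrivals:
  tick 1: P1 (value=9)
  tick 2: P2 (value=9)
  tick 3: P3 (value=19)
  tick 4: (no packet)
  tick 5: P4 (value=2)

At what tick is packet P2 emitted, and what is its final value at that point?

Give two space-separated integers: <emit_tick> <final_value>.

Answer: 6 0

Derivation:
Tick 1: [PARSE:P1(v=9,ok=F), VALIDATE:-, TRANSFORM:-, EMIT:-] out:-; in:P1
Tick 2: [PARSE:P2(v=9,ok=F), VALIDATE:P1(v=9,ok=F), TRANSFORM:-, EMIT:-] out:-; in:P2
Tick 3: [PARSE:P3(v=19,ok=F), VALIDATE:P2(v=9,ok=F), TRANSFORM:P1(v=0,ok=F), EMIT:-] out:-; in:P3
Tick 4: [PARSE:-, VALIDATE:P3(v=19,ok=T), TRANSFORM:P2(v=0,ok=F), EMIT:P1(v=0,ok=F)] out:-; in:-
Tick 5: [PARSE:P4(v=2,ok=F), VALIDATE:-, TRANSFORM:P3(v=38,ok=T), EMIT:P2(v=0,ok=F)] out:P1(v=0); in:P4
Tick 6: [PARSE:-, VALIDATE:P4(v=2,ok=F), TRANSFORM:-, EMIT:P3(v=38,ok=T)] out:P2(v=0); in:-
Tick 7: [PARSE:-, VALIDATE:-, TRANSFORM:P4(v=0,ok=F), EMIT:-] out:P3(v=38); in:-
Tick 8: [PARSE:-, VALIDATE:-, TRANSFORM:-, EMIT:P4(v=0,ok=F)] out:-; in:-
Tick 9: [PARSE:-, VALIDATE:-, TRANSFORM:-, EMIT:-] out:P4(v=0); in:-
P2: arrives tick 2, valid=False (id=2, id%3=2), emit tick 6, final value 0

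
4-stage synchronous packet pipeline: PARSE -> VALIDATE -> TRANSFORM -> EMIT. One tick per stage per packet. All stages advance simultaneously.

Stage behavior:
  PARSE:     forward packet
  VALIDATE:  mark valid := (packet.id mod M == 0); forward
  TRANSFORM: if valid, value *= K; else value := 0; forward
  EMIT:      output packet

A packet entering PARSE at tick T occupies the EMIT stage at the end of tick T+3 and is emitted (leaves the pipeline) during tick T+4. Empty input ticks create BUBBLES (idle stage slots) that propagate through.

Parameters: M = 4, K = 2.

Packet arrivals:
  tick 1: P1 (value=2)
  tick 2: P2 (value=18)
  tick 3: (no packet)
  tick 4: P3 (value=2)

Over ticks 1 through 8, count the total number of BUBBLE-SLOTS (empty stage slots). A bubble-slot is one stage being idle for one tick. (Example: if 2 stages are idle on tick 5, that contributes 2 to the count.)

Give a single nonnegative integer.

Tick 1: [PARSE:P1(v=2,ok=F), VALIDATE:-, TRANSFORM:-, EMIT:-] out:-; bubbles=3
Tick 2: [PARSE:P2(v=18,ok=F), VALIDATE:P1(v=2,ok=F), TRANSFORM:-, EMIT:-] out:-; bubbles=2
Tick 3: [PARSE:-, VALIDATE:P2(v=18,ok=F), TRANSFORM:P1(v=0,ok=F), EMIT:-] out:-; bubbles=2
Tick 4: [PARSE:P3(v=2,ok=F), VALIDATE:-, TRANSFORM:P2(v=0,ok=F), EMIT:P1(v=0,ok=F)] out:-; bubbles=1
Tick 5: [PARSE:-, VALIDATE:P3(v=2,ok=F), TRANSFORM:-, EMIT:P2(v=0,ok=F)] out:P1(v=0); bubbles=2
Tick 6: [PARSE:-, VALIDATE:-, TRANSFORM:P3(v=0,ok=F), EMIT:-] out:P2(v=0); bubbles=3
Tick 7: [PARSE:-, VALIDATE:-, TRANSFORM:-, EMIT:P3(v=0,ok=F)] out:-; bubbles=3
Tick 8: [PARSE:-, VALIDATE:-, TRANSFORM:-, EMIT:-] out:P3(v=0); bubbles=4
Total bubble-slots: 20

Answer: 20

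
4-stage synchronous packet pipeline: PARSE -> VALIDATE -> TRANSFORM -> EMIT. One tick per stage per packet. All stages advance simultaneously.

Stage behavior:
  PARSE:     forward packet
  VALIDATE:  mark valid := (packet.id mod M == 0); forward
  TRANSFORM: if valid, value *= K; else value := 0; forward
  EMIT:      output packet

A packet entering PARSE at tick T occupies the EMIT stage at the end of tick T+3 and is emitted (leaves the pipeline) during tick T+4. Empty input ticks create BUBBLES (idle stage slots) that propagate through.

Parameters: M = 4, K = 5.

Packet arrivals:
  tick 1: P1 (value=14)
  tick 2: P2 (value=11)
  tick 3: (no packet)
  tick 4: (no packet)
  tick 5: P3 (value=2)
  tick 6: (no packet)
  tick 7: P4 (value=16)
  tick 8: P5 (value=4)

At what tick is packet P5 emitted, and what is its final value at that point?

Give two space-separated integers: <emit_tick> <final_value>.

Tick 1: [PARSE:P1(v=14,ok=F), VALIDATE:-, TRANSFORM:-, EMIT:-] out:-; in:P1
Tick 2: [PARSE:P2(v=11,ok=F), VALIDATE:P1(v=14,ok=F), TRANSFORM:-, EMIT:-] out:-; in:P2
Tick 3: [PARSE:-, VALIDATE:P2(v=11,ok=F), TRANSFORM:P1(v=0,ok=F), EMIT:-] out:-; in:-
Tick 4: [PARSE:-, VALIDATE:-, TRANSFORM:P2(v=0,ok=F), EMIT:P1(v=0,ok=F)] out:-; in:-
Tick 5: [PARSE:P3(v=2,ok=F), VALIDATE:-, TRANSFORM:-, EMIT:P2(v=0,ok=F)] out:P1(v=0); in:P3
Tick 6: [PARSE:-, VALIDATE:P3(v=2,ok=F), TRANSFORM:-, EMIT:-] out:P2(v=0); in:-
Tick 7: [PARSE:P4(v=16,ok=F), VALIDATE:-, TRANSFORM:P3(v=0,ok=F), EMIT:-] out:-; in:P4
Tick 8: [PARSE:P5(v=4,ok=F), VALIDATE:P4(v=16,ok=T), TRANSFORM:-, EMIT:P3(v=0,ok=F)] out:-; in:P5
Tick 9: [PARSE:-, VALIDATE:P5(v=4,ok=F), TRANSFORM:P4(v=80,ok=T), EMIT:-] out:P3(v=0); in:-
Tick 10: [PARSE:-, VALIDATE:-, TRANSFORM:P5(v=0,ok=F), EMIT:P4(v=80,ok=T)] out:-; in:-
Tick 11: [PARSE:-, VALIDATE:-, TRANSFORM:-, EMIT:P5(v=0,ok=F)] out:P4(v=80); in:-
Tick 12: [PARSE:-, VALIDATE:-, TRANSFORM:-, EMIT:-] out:P5(v=0); in:-
P5: arrives tick 8, valid=False (id=5, id%4=1), emit tick 12, final value 0

Answer: 12 0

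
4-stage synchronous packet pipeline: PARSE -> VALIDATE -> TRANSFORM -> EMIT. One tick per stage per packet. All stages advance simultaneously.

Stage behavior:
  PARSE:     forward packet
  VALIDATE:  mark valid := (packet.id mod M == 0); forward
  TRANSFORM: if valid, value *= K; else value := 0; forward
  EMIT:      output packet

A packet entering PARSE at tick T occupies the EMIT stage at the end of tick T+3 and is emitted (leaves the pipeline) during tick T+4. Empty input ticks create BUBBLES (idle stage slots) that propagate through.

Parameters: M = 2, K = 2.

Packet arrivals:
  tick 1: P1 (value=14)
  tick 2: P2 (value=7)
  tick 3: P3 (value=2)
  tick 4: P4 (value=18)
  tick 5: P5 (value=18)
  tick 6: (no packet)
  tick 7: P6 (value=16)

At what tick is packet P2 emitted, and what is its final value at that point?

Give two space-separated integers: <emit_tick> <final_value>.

Tick 1: [PARSE:P1(v=14,ok=F), VALIDATE:-, TRANSFORM:-, EMIT:-] out:-; in:P1
Tick 2: [PARSE:P2(v=7,ok=F), VALIDATE:P1(v=14,ok=F), TRANSFORM:-, EMIT:-] out:-; in:P2
Tick 3: [PARSE:P3(v=2,ok=F), VALIDATE:P2(v=7,ok=T), TRANSFORM:P1(v=0,ok=F), EMIT:-] out:-; in:P3
Tick 4: [PARSE:P4(v=18,ok=F), VALIDATE:P3(v=2,ok=F), TRANSFORM:P2(v=14,ok=T), EMIT:P1(v=0,ok=F)] out:-; in:P4
Tick 5: [PARSE:P5(v=18,ok=F), VALIDATE:P4(v=18,ok=T), TRANSFORM:P3(v=0,ok=F), EMIT:P2(v=14,ok=T)] out:P1(v=0); in:P5
Tick 6: [PARSE:-, VALIDATE:P5(v=18,ok=F), TRANSFORM:P4(v=36,ok=T), EMIT:P3(v=0,ok=F)] out:P2(v=14); in:-
Tick 7: [PARSE:P6(v=16,ok=F), VALIDATE:-, TRANSFORM:P5(v=0,ok=F), EMIT:P4(v=36,ok=T)] out:P3(v=0); in:P6
Tick 8: [PARSE:-, VALIDATE:P6(v=16,ok=T), TRANSFORM:-, EMIT:P5(v=0,ok=F)] out:P4(v=36); in:-
Tick 9: [PARSE:-, VALIDATE:-, TRANSFORM:P6(v=32,ok=T), EMIT:-] out:P5(v=0); in:-
Tick 10: [PARSE:-, VALIDATE:-, TRANSFORM:-, EMIT:P6(v=32,ok=T)] out:-; in:-
Tick 11: [PARSE:-, VALIDATE:-, TRANSFORM:-, EMIT:-] out:P6(v=32); in:-
P2: arrives tick 2, valid=True (id=2, id%2=0), emit tick 6, final value 14

Answer: 6 14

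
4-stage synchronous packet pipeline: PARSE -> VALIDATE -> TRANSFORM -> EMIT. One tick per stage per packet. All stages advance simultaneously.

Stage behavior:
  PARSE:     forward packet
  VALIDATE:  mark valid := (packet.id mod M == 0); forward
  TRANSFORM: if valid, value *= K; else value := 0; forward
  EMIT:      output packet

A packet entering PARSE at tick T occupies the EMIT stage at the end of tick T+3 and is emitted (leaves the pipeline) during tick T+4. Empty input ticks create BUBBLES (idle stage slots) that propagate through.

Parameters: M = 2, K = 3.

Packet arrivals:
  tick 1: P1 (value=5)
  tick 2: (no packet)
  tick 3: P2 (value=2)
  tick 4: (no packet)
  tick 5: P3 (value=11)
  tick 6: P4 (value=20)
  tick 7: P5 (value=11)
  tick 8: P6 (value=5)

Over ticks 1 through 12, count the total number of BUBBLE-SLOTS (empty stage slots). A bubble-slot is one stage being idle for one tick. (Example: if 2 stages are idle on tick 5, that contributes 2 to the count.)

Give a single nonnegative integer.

Tick 1: [PARSE:P1(v=5,ok=F), VALIDATE:-, TRANSFORM:-, EMIT:-] out:-; bubbles=3
Tick 2: [PARSE:-, VALIDATE:P1(v=5,ok=F), TRANSFORM:-, EMIT:-] out:-; bubbles=3
Tick 3: [PARSE:P2(v=2,ok=F), VALIDATE:-, TRANSFORM:P1(v=0,ok=F), EMIT:-] out:-; bubbles=2
Tick 4: [PARSE:-, VALIDATE:P2(v=2,ok=T), TRANSFORM:-, EMIT:P1(v=0,ok=F)] out:-; bubbles=2
Tick 5: [PARSE:P3(v=11,ok=F), VALIDATE:-, TRANSFORM:P2(v=6,ok=T), EMIT:-] out:P1(v=0); bubbles=2
Tick 6: [PARSE:P4(v=20,ok=F), VALIDATE:P3(v=11,ok=F), TRANSFORM:-, EMIT:P2(v=6,ok=T)] out:-; bubbles=1
Tick 7: [PARSE:P5(v=11,ok=F), VALIDATE:P4(v=20,ok=T), TRANSFORM:P3(v=0,ok=F), EMIT:-] out:P2(v=6); bubbles=1
Tick 8: [PARSE:P6(v=5,ok=F), VALIDATE:P5(v=11,ok=F), TRANSFORM:P4(v=60,ok=T), EMIT:P3(v=0,ok=F)] out:-; bubbles=0
Tick 9: [PARSE:-, VALIDATE:P6(v=5,ok=T), TRANSFORM:P5(v=0,ok=F), EMIT:P4(v=60,ok=T)] out:P3(v=0); bubbles=1
Tick 10: [PARSE:-, VALIDATE:-, TRANSFORM:P6(v=15,ok=T), EMIT:P5(v=0,ok=F)] out:P4(v=60); bubbles=2
Tick 11: [PARSE:-, VALIDATE:-, TRANSFORM:-, EMIT:P6(v=15,ok=T)] out:P5(v=0); bubbles=3
Tick 12: [PARSE:-, VALIDATE:-, TRANSFORM:-, EMIT:-] out:P6(v=15); bubbles=4
Total bubble-slots: 24

Answer: 24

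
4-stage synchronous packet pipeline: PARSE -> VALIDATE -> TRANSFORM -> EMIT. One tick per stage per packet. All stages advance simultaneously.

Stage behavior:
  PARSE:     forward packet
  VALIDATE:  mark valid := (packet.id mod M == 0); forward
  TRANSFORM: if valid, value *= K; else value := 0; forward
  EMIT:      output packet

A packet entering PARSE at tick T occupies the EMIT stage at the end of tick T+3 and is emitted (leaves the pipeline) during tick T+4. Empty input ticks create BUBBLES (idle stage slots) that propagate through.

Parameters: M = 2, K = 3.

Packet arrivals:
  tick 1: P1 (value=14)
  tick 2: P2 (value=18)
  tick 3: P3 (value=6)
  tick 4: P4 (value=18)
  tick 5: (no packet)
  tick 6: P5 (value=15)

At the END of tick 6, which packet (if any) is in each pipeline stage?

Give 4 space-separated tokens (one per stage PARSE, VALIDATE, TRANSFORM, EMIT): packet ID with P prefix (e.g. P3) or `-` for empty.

Answer: P5 - P4 P3

Derivation:
Tick 1: [PARSE:P1(v=14,ok=F), VALIDATE:-, TRANSFORM:-, EMIT:-] out:-; in:P1
Tick 2: [PARSE:P2(v=18,ok=F), VALIDATE:P1(v=14,ok=F), TRANSFORM:-, EMIT:-] out:-; in:P2
Tick 3: [PARSE:P3(v=6,ok=F), VALIDATE:P2(v=18,ok=T), TRANSFORM:P1(v=0,ok=F), EMIT:-] out:-; in:P3
Tick 4: [PARSE:P4(v=18,ok=F), VALIDATE:P3(v=6,ok=F), TRANSFORM:P2(v=54,ok=T), EMIT:P1(v=0,ok=F)] out:-; in:P4
Tick 5: [PARSE:-, VALIDATE:P4(v=18,ok=T), TRANSFORM:P3(v=0,ok=F), EMIT:P2(v=54,ok=T)] out:P1(v=0); in:-
Tick 6: [PARSE:P5(v=15,ok=F), VALIDATE:-, TRANSFORM:P4(v=54,ok=T), EMIT:P3(v=0,ok=F)] out:P2(v=54); in:P5
At end of tick 6: ['P5', '-', 'P4', 'P3']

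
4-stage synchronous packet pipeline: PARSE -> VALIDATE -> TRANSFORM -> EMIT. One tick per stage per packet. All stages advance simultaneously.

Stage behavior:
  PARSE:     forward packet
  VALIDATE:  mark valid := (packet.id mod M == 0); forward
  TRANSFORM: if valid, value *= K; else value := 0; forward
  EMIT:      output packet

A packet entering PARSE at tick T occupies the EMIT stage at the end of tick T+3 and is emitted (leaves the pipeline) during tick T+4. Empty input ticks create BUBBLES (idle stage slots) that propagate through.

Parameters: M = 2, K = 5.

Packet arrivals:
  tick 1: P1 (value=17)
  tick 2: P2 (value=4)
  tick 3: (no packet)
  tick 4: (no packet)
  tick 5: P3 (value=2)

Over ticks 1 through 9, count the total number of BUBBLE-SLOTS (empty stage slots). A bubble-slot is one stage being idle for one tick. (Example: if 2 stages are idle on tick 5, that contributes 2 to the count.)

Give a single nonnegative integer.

Tick 1: [PARSE:P1(v=17,ok=F), VALIDATE:-, TRANSFORM:-, EMIT:-] out:-; bubbles=3
Tick 2: [PARSE:P2(v=4,ok=F), VALIDATE:P1(v=17,ok=F), TRANSFORM:-, EMIT:-] out:-; bubbles=2
Tick 3: [PARSE:-, VALIDATE:P2(v=4,ok=T), TRANSFORM:P1(v=0,ok=F), EMIT:-] out:-; bubbles=2
Tick 4: [PARSE:-, VALIDATE:-, TRANSFORM:P2(v=20,ok=T), EMIT:P1(v=0,ok=F)] out:-; bubbles=2
Tick 5: [PARSE:P3(v=2,ok=F), VALIDATE:-, TRANSFORM:-, EMIT:P2(v=20,ok=T)] out:P1(v=0); bubbles=2
Tick 6: [PARSE:-, VALIDATE:P3(v=2,ok=F), TRANSFORM:-, EMIT:-] out:P2(v=20); bubbles=3
Tick 7: [PARSE:-, VALIDATE:-, TRANSFORM:P3(v=0,ok=F), EMIT:-] out:-; bubbles=3
Tick 8: [PARSE:-, VALIDATE:-, TRANSFORM:-, EMIT:P3(v=0,ok=F)] out:-; bubbles=3
Tick 9: [PARSE:-, VALIDATE:-, TRANSFORM:-, EMIT:-] out:P3(v=0); bubbles=4
Total bubble-slots: 24

Answer: 24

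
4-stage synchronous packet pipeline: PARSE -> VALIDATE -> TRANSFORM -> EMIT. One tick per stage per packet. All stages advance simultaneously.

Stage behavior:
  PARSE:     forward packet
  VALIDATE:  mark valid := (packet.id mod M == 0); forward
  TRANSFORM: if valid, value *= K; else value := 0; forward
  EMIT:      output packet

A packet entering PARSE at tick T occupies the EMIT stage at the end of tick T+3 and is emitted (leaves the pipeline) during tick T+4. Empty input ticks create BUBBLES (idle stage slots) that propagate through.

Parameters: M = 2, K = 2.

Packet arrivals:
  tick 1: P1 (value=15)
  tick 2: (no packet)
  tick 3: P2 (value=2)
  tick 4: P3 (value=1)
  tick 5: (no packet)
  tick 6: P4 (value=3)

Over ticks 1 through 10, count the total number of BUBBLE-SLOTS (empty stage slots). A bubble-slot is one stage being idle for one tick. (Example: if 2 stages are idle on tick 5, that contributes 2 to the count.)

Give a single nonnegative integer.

Tick 1: [PARSE:P1(v=15,ok=F), VALIDATE:-, TRANSFORM:-, EMIT:-] out:-; bubbles=3
Tick 2: [PARSE:-, VALIDATE:P1(v=15,ok=F), TRANSFORM:-, EMIT:-] out:-; bubbles=3
Tick 3: [PARSE:P2(v=2,ok=F), VALIDATE:-, TRANSFORM:P1(v=0,ok=F), EMIT:-] out:-; bubbles=2
Tick 4: [PARSE:P3(v=1,ok=F), VALIDATE:P2(v=2,ok=T), TRANSFORM:-, EMIT:P1(v=0,ok=F)] out:-; bubbles=1
Tick 5: [PARSE:-, VALIDATE:P3(v=1,ok=F), TRANSFORM:P2(v=4,ok=T), EMIT:-] out:P1(v=0); bubbles=2
Tick 6: [PARSE:P4(v=3,ok=F), VALIDATE:-, TRANSFORM:P3(v=0,ok=F), EMIT:P2(v=4,ok=T)] out:-; bubbles=1
Tick 7: [PARSE:-, VALIDATE:P4(v=3,ok=T), TRANSFORM:-, EMIT:P3(v=0,ok=F)] out:P2(v=4); bubbles=2
Tick 8: [PARSE:-, VALIDATE:-, TRANSFORM:P4(v=6,ok=T), EMIT:-] out:P3(v=0); bubbles=3
Tick 9: [PARSE:-, VALIDATE:-, TRANSFORM:-, EMIT:P4(v=6,ok=T)] out:-; bubbles=3
Tick 10: [PARSE:-, VALIDATE:-, TRANSFORM:-, EMIT:-] out:P4(v=6); bubbles=4
Total bubble-slots: 24

Answer: 24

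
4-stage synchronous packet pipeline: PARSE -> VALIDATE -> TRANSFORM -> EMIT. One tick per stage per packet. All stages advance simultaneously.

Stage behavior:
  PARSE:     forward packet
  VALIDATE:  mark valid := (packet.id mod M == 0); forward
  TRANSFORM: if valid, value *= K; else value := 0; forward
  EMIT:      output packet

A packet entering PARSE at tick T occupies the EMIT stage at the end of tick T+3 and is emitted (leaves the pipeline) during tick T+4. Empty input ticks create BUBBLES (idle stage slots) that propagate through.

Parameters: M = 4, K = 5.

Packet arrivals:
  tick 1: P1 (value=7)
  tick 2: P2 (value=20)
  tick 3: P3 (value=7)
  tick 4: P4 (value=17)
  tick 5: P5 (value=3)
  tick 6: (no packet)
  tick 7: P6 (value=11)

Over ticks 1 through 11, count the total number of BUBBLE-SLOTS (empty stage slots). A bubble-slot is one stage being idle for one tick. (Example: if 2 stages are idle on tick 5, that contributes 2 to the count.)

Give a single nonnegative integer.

Answer: 20

Derivation:
Tick 1: [PARSE:P1(v=7,ok=F), VALIDATE:-, TRANSFORM:-, EMIT:-] out:-; bubbles=3
Tick 2: [PARSE:P2(v=20,ok=F), VALIDATE:P1(v=7,ok=F), TRANSFORM:-, EMIT:-] out:-; bubbles=2
Tick 3: [PARSE:P3(v=7,ok=F), VALIDATE:P2(v=20,ok=F), TRANSFORM:P1(v=0,ok=F), EMIT:-] out:-; bubbles=1
Tick 4: [PARSE:P4(v=17,ok=F), VALIDATE:P3(v=7,ok=F), TRANSFORM:P2(v=0,ok=F), EMIT:P1(v=0,ok=F)] out:-; bubbles=0
Tick 5: [PARSE:P5(v=3,ok=F), VALIDATE:P4(v=17,ok=T), TRANSFORM:P3(v=0,ok=F), EMIT:P2(v=0,ok=F)] out:P1(v=0); bubbles=0
Tick 6: [PARSE:-, VALIDATE:P5(v=3,ok=F), TRANSFORM:P4(v=85,ok=T), EMIT:P3(v=0,ok=F)] out:P2(v=0); bubbles=1
Tick 7: [PARSE:P6(v=11,ok=F), VALIDATE:-, TRANSFORM:P5(v=0,ok=F), EMIT:P4(v=85,ok=T)] out:P3(v=0); bubbles=1
Tick 8: [PARSE:-, VALIDATE:P6(v=11,ok=F), TRANSFORM:-, EMIT:P5(v=0,ok=F)] out:P4(v=85); bubbles=2
Tick 9: [PARSE:-, VALIDATE:-, TRANSFORM:P6(v=0,ok=F), EMIT:-] out:P5(v=0); bubbles=3
Tick 10: [PARSE:-, VALIDATE:-, TRANSFORM:-, EMIT:P6(v=0,ok=F)] out:-; bubbles=3
Tick 11: [PARSE:-, VALIDATE:-, TRANSFORM:-, EMIT:-] out:P6(v=0); bubbles=4
Total bubble-slots: 20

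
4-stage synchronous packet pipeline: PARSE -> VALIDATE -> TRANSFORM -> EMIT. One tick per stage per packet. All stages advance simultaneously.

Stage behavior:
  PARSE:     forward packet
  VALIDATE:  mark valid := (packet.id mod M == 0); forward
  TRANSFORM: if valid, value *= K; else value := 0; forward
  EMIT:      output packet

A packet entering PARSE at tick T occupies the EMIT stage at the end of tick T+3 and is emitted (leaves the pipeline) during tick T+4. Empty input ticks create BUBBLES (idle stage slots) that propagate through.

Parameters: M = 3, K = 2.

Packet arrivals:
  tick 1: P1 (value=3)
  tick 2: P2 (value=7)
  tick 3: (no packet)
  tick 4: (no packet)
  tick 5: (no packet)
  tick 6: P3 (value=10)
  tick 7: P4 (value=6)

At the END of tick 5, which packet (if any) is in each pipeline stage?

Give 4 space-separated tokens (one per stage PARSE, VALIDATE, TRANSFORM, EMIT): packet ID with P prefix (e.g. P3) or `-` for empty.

Tick 1: [PARSE:P1(v=3,ok=F), VALIDATE:-, TRANSFORM:-, EMIT:-] out:-; in:P1
Tick 2: [PARSE:P2(v=7,ok=F), VALIDATE:P1(v=3,ok=F), TRANSFORM:-, EMIT:-] out:-; in:P2
Tick 3: [PARSE:-, VALIDATE:P2(v=7,ok=F), TRANSFORM:P1(v=0,ok=F), EMIT:-] out:-; in:-
Tick 4: [PARSE:-, VALIDATE:-, TRANSFORM:P2(v=0,ok=F), EMIT:P1(v=0,ok=F)] out:-; in:-
Tick 5: [PARSE:-, VALIDATE:-, TRANSFORM:-, EMIT:P2(v=0,ok=F)] out:P1(v=0); in:-
At end of tick 5: ['-', '-', '-', 'P2']

Answer: - - - P2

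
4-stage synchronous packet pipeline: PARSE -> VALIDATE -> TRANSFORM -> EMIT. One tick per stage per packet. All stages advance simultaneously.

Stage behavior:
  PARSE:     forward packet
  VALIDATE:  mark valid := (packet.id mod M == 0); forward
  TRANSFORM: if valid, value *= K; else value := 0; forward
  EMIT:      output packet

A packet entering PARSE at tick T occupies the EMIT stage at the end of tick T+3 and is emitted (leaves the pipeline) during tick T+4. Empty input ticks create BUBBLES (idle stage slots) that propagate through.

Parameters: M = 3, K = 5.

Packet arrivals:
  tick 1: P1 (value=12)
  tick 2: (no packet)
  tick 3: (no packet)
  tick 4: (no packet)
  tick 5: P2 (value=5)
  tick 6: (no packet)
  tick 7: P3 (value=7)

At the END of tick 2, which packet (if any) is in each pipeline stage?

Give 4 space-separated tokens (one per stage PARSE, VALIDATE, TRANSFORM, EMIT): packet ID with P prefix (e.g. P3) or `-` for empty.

Tick 1: [PARSE:P1(v=12,ok=F), VALIDATE:-, TRANSFORM:-, EMIT:-] out:-; in:P1
Tick 2: [PARSE:-, VALIDATE:P1(v=12,ok=F), TRANSFORM:-, EMIT:-] out:-; in:-
At end of tick 2: ['-', 'P1', '-', '-']

Answer: - P1 - -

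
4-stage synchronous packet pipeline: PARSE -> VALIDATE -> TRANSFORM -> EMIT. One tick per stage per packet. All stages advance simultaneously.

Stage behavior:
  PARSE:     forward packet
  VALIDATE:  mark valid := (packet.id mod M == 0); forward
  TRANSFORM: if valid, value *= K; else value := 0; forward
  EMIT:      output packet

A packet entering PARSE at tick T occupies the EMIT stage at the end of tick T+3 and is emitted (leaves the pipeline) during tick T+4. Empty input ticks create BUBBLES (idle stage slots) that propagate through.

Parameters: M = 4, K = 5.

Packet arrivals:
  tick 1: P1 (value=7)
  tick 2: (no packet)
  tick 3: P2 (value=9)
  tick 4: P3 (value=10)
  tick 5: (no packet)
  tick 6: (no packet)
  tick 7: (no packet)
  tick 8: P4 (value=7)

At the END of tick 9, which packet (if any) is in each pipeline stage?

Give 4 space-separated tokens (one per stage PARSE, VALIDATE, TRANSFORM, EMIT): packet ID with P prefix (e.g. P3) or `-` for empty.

Tick 1: [PARSE:P1(v=7,ok=F), VALIDATE:-, TRANSFORM:-, EMIT:-] out:-; in:P1
Tick 2: [PARSE:-, VALIDATE:P1(v=7,ok=F), TRANSFORM:-, EMIT:-] out:-; in:-
Tick 3: [PARSE:P2(v=9,ok=F), VALIDATE:-, TRANSFORM:P1(v=0,ok=F), EMIT:-] out:-; in:P2
Tick 4: [PARSE:P3(v=10,ok=F), VALIDATE:P2(v=9,ok=F), TRANSFORM:-, EMIT:P1(v=0,ok=F)] out:-; in:P3
Tick 5: [PARSE:-, VALIDATE:P3(v=10,ok=F), TRANSFORM:P2(v=0,ok=F), EMIT:-] out:P1(v=0); in:-
Tick 6: [PARSE:-, VALIDATE:-, TRANSFORM:P3(v=0,ok=F), EMIT:P2(v=0,ok=F)] out:-; in:-
Tick 7: [PARSE:-, VALIDATE:-, TRANSFORM:-, EMIT:P3(v=0,ok=F)] out:P2(v=0); in:-
Tick 8: [PARSE:P4(v=7,ok=F), VALIDATE:-, TRANSFORM:-, EMIT:-] out:P3(v=0); in:P4
Tick 9: [PARSE:-, VALIDATE:P4(v=7,ok=T), TRANSFORM:-, EMIT:-] out:-; in:-
At end of tick 9: ['-', 'P4', '-', '-']

Answer: - P4 - -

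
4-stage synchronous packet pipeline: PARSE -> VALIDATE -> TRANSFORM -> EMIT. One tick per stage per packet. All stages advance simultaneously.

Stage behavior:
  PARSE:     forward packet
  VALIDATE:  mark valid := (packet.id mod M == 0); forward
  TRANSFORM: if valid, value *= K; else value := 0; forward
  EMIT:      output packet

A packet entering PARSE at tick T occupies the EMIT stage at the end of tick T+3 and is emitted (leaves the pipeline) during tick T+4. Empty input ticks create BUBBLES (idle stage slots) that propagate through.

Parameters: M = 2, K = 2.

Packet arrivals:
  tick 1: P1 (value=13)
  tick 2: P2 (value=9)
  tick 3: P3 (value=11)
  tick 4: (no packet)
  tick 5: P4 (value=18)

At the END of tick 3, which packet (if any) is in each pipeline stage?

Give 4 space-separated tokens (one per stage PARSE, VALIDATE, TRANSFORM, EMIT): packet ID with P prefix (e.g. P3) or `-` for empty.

Tick 1: [PARSE:P1(v=13,ok=F), VALIDATE:-, TRANSFORM:-, EMIT:-] out:-; in:P1
Tick 2: [PARSE:P2(v=9,ok=F), VALIDATE:P1(v=13,ok=F), TRANSFORM:-, EMIT:-] out:-; in:P2
Tick 3: [PARSE:P3(v=11,ok=F), VALIDATE:P2(v=9,ok=T), TRANSFORM:P1(v=0,ok=F), EMIT:-] out:-; in:P3
At end of tick 3: ['P3', 'P2', 'P1', '-']

Answer: P3 P2 P1 -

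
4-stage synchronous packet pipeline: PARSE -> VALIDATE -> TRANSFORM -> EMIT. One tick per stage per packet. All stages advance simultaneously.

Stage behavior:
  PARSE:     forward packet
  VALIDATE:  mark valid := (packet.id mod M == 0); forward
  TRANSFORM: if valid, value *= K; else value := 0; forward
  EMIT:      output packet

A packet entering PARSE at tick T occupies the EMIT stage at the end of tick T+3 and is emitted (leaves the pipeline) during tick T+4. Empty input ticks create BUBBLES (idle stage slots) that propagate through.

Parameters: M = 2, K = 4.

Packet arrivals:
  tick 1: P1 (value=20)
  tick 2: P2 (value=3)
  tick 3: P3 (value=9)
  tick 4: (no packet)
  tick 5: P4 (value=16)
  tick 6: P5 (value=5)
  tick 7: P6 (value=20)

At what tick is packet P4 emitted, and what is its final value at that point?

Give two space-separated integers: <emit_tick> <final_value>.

Answer: 9 64

Derivation:
Tick 1: [PARSE:P1(v=20,ok=F), VALIDATE:-, TRANSFORM:-, EMIT:-] out:-; in:P1
Tick 2: [PARSE:P2(v=3,ok=F), VALIDATE:P1(v=20,ok=F), TRANSFORM:-, EMIT:-] out:-; in:P2
Tick 3: [PARSE:P3(v=9,ok=F), VALIDATE:P2(v=3,ok=T), TRANSFORM:P1(v=0,ok=F), EMIT:-] out:-; in:P3
Tick 4: [PARSE:-, VALIDATE:P3(v=9,ok=F), TRANSFORM:P2(v=12,ok=T), EMIT:P1(v=0,ok=F)] out:-; in:-
Tick 5: [PARSE:P4(v=16,ok=F), VALIDATE:-, TRANSFORM:P3(v=0,ok=F), EMIT:P2(v=12,ok=T)] out:P1(v=0); in:P4
Tick 6: [PARSE:P5(v=5,ok=F), VALIDATE:P4(v=16,ok=T), TRANSFORM:-, EMIT:P3(v=0,ok=F)] out:P2(v=12); in:P5
Tick 7: [PARSE:P6(v=20,ok=F), VALIDATE:P5(v=5,ok=F), TRANSFORM:P4(v=64,ok=T), EMIT:-] out:P3(v=0); in:P6
Tick 8: [PARSE:-, VALIDATE:P6(v=20,ok=T), TRANSFORM:P5(v=0,ok=F), EMIT:P4(v=64,ok=T)] out:-; in:-
Tick 9: [PARSE:-, VALIDATE:-, TRANSFORM:P6(v=80,ok=T), EMIT:P5(v=0,ok=F)] out:P4(v=64); in:-
Tick 10: [PARSE:-, VALIDATE:-, TRANSFORM:-, EMIT:P6(v=80,ok=T)] out:P5(v=0); in:-
Tick 11: [PARSE:-, VALIDATE:-, TRANSFORM:-, EMIT:-] out:P6(v=80); in:-
P4: arrives tick 5, valid=True (id=4, id%2=0), emit tick 9, final value 64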